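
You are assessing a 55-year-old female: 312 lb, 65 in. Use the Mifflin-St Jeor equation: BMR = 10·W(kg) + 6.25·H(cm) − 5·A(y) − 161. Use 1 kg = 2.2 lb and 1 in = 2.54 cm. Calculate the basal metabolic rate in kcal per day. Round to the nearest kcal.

2014 kcal per day

Convert to metric: weight = 312 ÷ 2.2 = 141.8182 kg; height = 65 × 2.54 = 165.1 cm.
Mifflin-St Jeor (female): BMR = 10(141.8182) + 6.25(165.1) − 5(55) − 161 = 1418.1818 + 1031.875 − 275 − 161 = 2014.0568 kcal/day.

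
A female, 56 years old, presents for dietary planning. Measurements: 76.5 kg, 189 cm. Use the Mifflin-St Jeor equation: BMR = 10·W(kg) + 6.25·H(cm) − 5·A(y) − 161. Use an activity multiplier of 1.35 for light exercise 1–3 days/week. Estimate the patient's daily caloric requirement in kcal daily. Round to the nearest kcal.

Mifflin-St Jeor (female): BMR = 10(76.5) + 6.25(189) − 5(56) − 161 = 765 + 1181.25 − 280 − 161 = 1505.25 kcal/day.
TEE = BMR × activity factor = 1505.25 × 1.35 = 2032.0875 kcal/day.

2032 kcal daily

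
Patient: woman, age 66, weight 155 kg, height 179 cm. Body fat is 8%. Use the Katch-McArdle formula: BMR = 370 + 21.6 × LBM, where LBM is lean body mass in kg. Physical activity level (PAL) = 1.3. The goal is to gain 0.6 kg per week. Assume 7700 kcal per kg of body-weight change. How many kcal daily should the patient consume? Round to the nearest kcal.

5145 kcal daily

LBM = 155 × (1 − 0.08) = 142.6 kg. Katch-McArdle: BMR = 370 + 21.6 × 142.6 = 3450.16 kcal/day.
TEE = 3450.16 × 1.3 = 4485.208 kcal/day.
Required daily surplus = 0.6 × 7700 ÷ 7 = 660 kcal/day.
Target intake = 4485.208 + 660 = 5145.208 kcal/day.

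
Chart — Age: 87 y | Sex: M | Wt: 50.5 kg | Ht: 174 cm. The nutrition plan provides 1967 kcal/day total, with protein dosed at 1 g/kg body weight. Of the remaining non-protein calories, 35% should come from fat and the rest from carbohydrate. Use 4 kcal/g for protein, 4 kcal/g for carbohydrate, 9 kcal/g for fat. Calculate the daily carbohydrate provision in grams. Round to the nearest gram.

287 g/day

Protein = 1 × 50.5 = 50.5 g → 50.5 × 4 = 202 kcal.
Non-protein calories = 1967 − 202 = 1765 kcal.
Fat: 35% × 1765 = 617.75 kcal; carbohydrate: 1147.25 kcal.
Carbohydrate: 1147.25 kcal ÷ 4 kcal/g = 286.8125 g.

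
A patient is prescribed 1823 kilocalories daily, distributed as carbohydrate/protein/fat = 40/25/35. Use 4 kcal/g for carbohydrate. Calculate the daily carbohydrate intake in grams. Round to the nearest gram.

Carbohydrate energy = 40% × 1823 = 729.2 kcal.
At 4 kcal/g: 729.2 ÷ 4 = 182.3 g.

182 g/day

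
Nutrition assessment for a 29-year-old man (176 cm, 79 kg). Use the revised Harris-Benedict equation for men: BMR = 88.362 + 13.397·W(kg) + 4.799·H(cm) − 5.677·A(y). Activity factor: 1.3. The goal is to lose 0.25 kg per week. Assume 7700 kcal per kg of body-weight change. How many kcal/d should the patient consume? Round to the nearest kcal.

2100 kcal/d

Harris-Benedict: BMR = 88.362 + 13.397(79) + 4.799(176) − 5.677(29) = 1826.716 kcal/day.
TEE = 1826.716 × 1.3 = 2374.7308 kcal/day.
Required daily deficit = 0.25 × 7700 ÷ 7 = 275 kcal/day.
Target intake = 2374.7308 − 275 = 2099.7308 kcal/day.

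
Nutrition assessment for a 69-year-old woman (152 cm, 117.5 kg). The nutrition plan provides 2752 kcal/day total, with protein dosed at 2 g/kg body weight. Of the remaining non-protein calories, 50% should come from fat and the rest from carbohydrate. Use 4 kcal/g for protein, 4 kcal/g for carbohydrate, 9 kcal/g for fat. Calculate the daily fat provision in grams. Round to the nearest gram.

Protein = 2 × 117.5 = 235 g → 235 × 4 = 940 kcal.
Non-protein calories = 2752 − 940 = 1812 kcal.
Fat: 50% × 1812 = 906 kcal; carbohydrate: 906 kcal.
Fat: 906 kcal ÷ 9 kcal/g = 100.6667 g.

101 g/day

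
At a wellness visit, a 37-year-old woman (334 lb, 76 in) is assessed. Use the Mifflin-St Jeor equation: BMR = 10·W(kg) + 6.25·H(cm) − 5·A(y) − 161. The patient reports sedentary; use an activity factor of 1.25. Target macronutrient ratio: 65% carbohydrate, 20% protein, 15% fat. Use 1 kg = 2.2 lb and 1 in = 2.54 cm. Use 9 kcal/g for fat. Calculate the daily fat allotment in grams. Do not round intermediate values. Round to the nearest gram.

50 g/day

Convert to metric: weight = 334 ÷ 2.2 = 151.8182 kg; height = 76 × 2.54 = 193.04 cm.
Mifflin-St Jeor (female): BMR = 10(151.8182) + 6.25(193.04) − 5(37) − 161 = 1518.1818 + 1206.5 − 185 − 161 = 2378.6818 kcal/day.
TEE = 2378.6818 × 1.25 = 2973.3523 kcal/day.
Fat energy = 15% × 2973.3523 = 446.0028 kcal.
Fat = 446.0028 ÷ 9 kcal/g = 49.5559 g.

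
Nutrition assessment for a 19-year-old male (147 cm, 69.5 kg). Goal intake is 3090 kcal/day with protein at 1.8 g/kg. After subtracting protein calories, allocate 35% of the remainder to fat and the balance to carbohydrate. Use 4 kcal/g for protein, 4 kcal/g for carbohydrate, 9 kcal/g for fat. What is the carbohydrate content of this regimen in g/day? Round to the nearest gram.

Protein = 1.8 × 69.5 = 125.1 g → 125.1 × 4 = 500.4 kcal.
Non-protein calories = 3090 − 500.4 = 2589.6 kcal.
Fat: 35% × 2589.6 = 906.36 kcal; carbohydrate: 1683.24 kcal.
Carbohydrate: 1683.24 kcal ÷ 4 kcal/g = 420.81 g.

421 g/day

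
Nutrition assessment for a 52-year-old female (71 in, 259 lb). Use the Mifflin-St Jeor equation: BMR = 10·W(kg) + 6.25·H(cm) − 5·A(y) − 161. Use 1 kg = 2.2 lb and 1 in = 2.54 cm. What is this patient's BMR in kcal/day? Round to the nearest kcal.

Convert to metric: weight = 259 ÷ 2.2 = 117.7273 kg; height = 71 × 2.54 = 180.34 cm.
Mifflin-St Jeor (female): BMR = 10(117.7273) + 6.25(180.34) − 5(52) − 161 = 1177.2727 + 1127.125 − 260 − 161 = 1883.3977 kcal/day.

1883 kcal/day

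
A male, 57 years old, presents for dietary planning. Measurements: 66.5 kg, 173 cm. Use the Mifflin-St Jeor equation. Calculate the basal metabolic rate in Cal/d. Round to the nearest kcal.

Mifflin-St Jeor (male): BMR = 10(66.5) + 6.25(173) − 5(57) + 5 = 665 + 1081.25 − 285 + 5 = 1466.25 kcal/day.

1466 Cal/d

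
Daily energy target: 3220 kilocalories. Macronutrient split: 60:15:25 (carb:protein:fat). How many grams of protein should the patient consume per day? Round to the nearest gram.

Protein energy = 15% × 3220 = 483 kcal.
At 4 kcal/g: 483 ÷ 4 = 120.75 g.

121 g/day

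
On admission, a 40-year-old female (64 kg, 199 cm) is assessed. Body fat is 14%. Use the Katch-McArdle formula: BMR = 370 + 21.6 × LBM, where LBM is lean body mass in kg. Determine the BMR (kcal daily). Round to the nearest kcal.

LBM = 64 × (1 − 0.14) = 55.04 kg. Katch-McArdle: BMR = 370 + 21.6 × 55.04 = 1558.864 kcal/day.

1559 kcal daily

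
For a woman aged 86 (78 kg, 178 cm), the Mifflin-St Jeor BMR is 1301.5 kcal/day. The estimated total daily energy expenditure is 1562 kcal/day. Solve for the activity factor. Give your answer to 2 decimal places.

Activity factor = TEE ÷ BMR = 1562 ÷ 1301.5 = 1.2.

1.20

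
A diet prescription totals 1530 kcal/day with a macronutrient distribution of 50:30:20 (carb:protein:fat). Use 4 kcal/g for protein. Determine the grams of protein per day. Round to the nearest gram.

115 g/day

Protein energy = 30% × 1530 = 459 kcal.
At 4 kcal/g: 459 ÷ 4 = 114.75 g.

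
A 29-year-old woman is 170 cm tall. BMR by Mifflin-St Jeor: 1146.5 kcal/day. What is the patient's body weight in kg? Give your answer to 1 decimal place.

1146.5 = 10·W + 6.25(170) − 5(29) − 161
10·W = 1146.5 − 756.5 = 390, so W = 39 kg.

39.0 kg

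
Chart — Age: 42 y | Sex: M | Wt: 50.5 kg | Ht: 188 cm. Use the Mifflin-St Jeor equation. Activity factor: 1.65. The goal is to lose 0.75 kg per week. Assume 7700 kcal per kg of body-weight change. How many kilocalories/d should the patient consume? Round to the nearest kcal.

Mifflin-St Jeor (male): BMR = 10(50.5) + 6.25(188) − 5(42) + 5 = 505 + 1175 − 210 + 5 = 1475 kcal/day.
TEE = 1475 × 1.65 = 2433.75 kcal/day.
Required daily deficit = 0.75 × 7700 ÷ 7 = 825 kcal/day.
Target intake = 2433.75 − 825 = 1608.75 kcal/day.

1609 kilocalories/d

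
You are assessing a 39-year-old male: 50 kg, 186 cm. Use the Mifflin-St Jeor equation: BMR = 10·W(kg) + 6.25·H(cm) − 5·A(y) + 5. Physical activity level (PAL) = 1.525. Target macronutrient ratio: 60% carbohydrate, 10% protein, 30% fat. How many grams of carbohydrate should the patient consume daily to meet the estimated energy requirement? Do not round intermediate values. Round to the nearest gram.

Mifflin-St Jeor (male): BMR = 10(50) + 6.25(186) − 5(39) + 5 = 500 + 1162.5 − 195 + 5 = 1472.5 kcal/day.
TEE = 1472.5 × 1.525 = 2245.5625 kcal/day.
Carbohydrate energy = 60% × 2245.5625 = 1347.3375 kcal.
Carbohydrate = 1347.3375 ÷ 4 kcal/g = 336.8344 g.

337 g/day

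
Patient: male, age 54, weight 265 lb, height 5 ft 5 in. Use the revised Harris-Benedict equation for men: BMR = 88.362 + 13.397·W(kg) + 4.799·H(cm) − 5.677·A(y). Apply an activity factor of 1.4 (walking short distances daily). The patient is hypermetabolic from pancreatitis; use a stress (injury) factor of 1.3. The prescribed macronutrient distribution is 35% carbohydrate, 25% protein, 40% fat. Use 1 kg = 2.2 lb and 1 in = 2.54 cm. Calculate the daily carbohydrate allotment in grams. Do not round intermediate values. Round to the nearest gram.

Convert to metric: weight = 265 ÷ 2.2 = 120.4545 kg; height = (5×12 + 5) × 2.54 = 65 × 2.54 = 165.1 cm.
Harris-Benedict: BMR = 88.362 + 13.397(120.4545) + 4.799(165.1) − 5.677(54) = 2187.8484 kcal/day.
TEE = 2187.8484 × 1.4 = 3062.9878 kcal/day.
With stress factor 1.3: 3062.9878 × 1.3 = 3981.8842 kcal/day.
Carbohydrate energy = 35% × 3981.8842 = 1393.6595 kcal.
Carbohydrate = 1393.6595 ÷ 4 kcal/g = 348.4149 g.

348 g/day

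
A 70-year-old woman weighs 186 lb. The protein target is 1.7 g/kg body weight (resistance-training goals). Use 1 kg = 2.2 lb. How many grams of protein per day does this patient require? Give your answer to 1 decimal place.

Weight in kg = 186 ÷ 2.2 = 84.5455 kg.
Protein = 1.7 g/kg × 84.5455 kg = 143.7273 g/day.

143.7 g/day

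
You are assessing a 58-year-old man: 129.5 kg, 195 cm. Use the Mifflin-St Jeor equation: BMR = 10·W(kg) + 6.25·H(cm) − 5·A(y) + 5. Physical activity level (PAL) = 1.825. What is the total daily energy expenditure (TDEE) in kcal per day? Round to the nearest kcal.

4067 kcal per day

Mifflin-St Jeor (male): BMR = 10(129.5) + 6.25(195) − 5(58) + 5 = 1295 + 1218.75 − 290 + 5 = 2228.75 kcal/day.
TEE = BMR × activity factor = 2228.75 × 1.825 = 4067.4688 kcal/day.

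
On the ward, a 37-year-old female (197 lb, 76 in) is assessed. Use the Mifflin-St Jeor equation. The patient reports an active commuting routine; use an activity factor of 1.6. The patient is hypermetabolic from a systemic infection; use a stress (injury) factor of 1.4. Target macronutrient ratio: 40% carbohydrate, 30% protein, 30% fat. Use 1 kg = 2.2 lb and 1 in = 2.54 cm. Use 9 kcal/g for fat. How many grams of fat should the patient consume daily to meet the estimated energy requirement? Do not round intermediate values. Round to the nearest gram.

Convert to metric: weight = 197 ÷ 2.2 = 89.5455 kg; height = 76 × 2.54 = 193.04 cm.
Mifflin-St Jeor (female): BMR = 10(89.5455) + 6.25(193.04) − 5(37) − 161 = 895.4545 + 1206.5 − 185 − 161 = 1755.9545 kcal/day.
TEE = 1755.9545 × 1.6 = 2809.5273 kcal/day.
With stress factor 1.4: 2809.5273 × 1.4 = 3933.3382 kcal/day.
Fat energy = 30% × 3933.3382 = 1180.0015 kcal.
Fat = 1180.0015 ÷ 9 kcal/g = 131.1113 g.

131 g/day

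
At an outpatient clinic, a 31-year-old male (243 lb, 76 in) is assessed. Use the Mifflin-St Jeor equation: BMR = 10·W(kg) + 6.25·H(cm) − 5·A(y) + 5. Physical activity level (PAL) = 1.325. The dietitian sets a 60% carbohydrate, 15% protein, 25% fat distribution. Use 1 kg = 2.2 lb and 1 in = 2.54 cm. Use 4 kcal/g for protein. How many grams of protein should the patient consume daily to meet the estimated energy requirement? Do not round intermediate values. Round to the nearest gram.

107 g/day

Convert to metric: weight = 243 ÷ 2.2 = 110.4545 kg; height = 76 × 2.54 = 193.04 cm.
Mifflin-St Jeor (male): BMR = 10(110.4545) + 6.25(193.04) − 5(31) + 5 = 1104.5455 + 1206.5 − 155 + 5 = 2161.0455 kcal/day.
TEE = 2161.0455 × 1.325 = 2863.3852 kcal/day.
Protein energy = 15% × 2863.3852 = 429.5078 kcal.
Protein = 429.5078 ÷ 4 kcal/g = 107.3769 g.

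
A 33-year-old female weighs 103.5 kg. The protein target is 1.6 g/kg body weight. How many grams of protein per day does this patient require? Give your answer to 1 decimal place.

165.6 g/day

Protein = 1.6 g/kg × 103.5 kg = 165.6 g/day.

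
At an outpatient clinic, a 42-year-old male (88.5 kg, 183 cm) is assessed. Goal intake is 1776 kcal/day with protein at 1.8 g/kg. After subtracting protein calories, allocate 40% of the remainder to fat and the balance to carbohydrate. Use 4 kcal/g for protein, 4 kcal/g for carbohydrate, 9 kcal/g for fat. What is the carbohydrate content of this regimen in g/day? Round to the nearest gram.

Protein = 1.8 × 88.5 = 159.3 g → 159.3 × 4 = 637.2 kcal.
Non-protein calories = 1776 − 637.2 = 1138.8 kcal.
Fat: 40% × 1138.8 = 455.52 kcal; carbohydrate: 683.28 kcal.
Carbohydrate: 683.28 kcal ÷ 4 kcal/g = 170.82 g.

171 g/day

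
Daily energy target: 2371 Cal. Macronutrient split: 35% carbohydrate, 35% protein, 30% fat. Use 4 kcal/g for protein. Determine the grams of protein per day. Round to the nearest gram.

207 g/day

Protein energy = 35% × 2371 = 829.85 kcal.
At 4 kcal/g: 829.85 ÷ 4 = 207.4625 g.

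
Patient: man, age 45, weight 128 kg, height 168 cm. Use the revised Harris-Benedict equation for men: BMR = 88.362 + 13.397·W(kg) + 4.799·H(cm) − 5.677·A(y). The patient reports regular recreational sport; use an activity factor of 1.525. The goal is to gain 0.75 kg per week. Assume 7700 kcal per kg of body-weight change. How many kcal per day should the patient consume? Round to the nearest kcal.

4415 kcal per day

Harris-Benedict: BMR = 88.362 + 13.397(128) + 4.799(168) − 5.677(45) = 2353.945 kcal/day.
TEE = 2353.945 × 1.525 = 3589.7661 kcal/day.
Required daily surplus = 0.75 × 7700 ÷ 7 = 825 kcal/day.
Target intake = 3589.7661 + 825 = 4414.7661 kcal/day.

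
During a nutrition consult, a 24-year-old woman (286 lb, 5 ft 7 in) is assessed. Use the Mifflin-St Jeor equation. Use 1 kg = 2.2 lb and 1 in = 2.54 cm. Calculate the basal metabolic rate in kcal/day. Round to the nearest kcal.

2083 kcal/day

Convert to metric: weight = 286 ÷ 2.2 = 130 kg; height = (5×12 + 7) × 2.54 = 67 × 2.54 = 170.18 cm.
Mifflin-St Jeor (female): BMR = 10(130) + 6.25(170.18) − 5(24) − 161 = 1300 + 1063.625 − 120 − 161 = 2082.625 kcal/day.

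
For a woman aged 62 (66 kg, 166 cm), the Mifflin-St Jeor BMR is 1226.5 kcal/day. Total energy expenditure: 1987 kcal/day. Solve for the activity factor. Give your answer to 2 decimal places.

Activity factor = TEE ÷ BMR = 1987 ÷ 1226.5 = 1.62.

1.62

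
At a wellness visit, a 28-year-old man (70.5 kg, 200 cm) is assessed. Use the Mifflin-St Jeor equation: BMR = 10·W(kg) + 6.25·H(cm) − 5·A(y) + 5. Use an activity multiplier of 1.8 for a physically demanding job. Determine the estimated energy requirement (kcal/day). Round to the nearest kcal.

3276 kcal/day

Mifflin-St Jeor (male): BMR = 10(70.5) + 6.25(200) − 5(28) + 5 = 705 + 1250 − 140 + 5 = 1820 kcal/day.
TEE = BMR × activity factor = 1820 × 1.8 = 3276 kcal/day.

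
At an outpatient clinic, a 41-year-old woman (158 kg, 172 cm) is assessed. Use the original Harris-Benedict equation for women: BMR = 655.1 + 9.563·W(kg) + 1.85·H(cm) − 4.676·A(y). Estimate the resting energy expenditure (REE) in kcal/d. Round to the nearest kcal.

Harris-Benedict: BMR = 655.1 + 9.563(158) + 1.85(172) − 4.676(41) = 2292.538 kcal/day.

2293 kcal/d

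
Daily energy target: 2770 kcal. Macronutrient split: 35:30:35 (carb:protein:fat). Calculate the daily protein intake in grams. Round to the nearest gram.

208 g/day

Protein energy = 30% × 2770 = 831 kcal.
At 4 kcal/g: 831 ÷ 4 = 207.75 g.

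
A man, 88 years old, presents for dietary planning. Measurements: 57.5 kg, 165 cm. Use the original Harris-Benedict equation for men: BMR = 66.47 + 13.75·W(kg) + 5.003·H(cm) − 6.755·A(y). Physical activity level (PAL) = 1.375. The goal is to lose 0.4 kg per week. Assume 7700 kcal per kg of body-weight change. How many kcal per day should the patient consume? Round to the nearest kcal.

1056 kcal per day

Harris-Benedict: BMR = 66.47 + 13.75(57.5) + 5.003(165) − 6.755(88) = 1088.15 kcal/day.
TEE = 1088.15 × 1.375 = 1496.2063 kcal/day.
Required daily deficit = 0.4 × 7700 ÷ 7 = 440 kcal/day.
Target intake = 1496.2063 − 440 = 1056.2063 kcal/day.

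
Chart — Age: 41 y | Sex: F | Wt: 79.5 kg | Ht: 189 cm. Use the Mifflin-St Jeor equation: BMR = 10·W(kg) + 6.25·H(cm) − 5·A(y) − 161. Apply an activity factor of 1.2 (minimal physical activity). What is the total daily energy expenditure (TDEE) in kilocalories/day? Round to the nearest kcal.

1932 kilocalories/day

Mifflin-St Jeor (female): BMR = 10(79.5) + 6.25(189) − 5(41) − 161 = 795 + 1181.25 − 205 − 161 = 1610.25 kcal/day.
TEE = BMR × activity factor = 1610.25 × 1.2 = 1932.3 kcal/day.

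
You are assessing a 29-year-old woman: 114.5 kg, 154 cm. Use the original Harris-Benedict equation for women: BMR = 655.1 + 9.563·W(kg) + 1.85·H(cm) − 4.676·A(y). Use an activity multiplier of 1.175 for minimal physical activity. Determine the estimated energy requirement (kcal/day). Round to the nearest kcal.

2232 kcal/day

Harris-Benedict: BMR = 655.1 + 9.563(114.5) + 1.85(154) − 4.676(29) = 1899.3595 kcal/day.
TEE = BMR × activity factor = 1899.3595 × 1.175 = 2231.7474 kcal/day.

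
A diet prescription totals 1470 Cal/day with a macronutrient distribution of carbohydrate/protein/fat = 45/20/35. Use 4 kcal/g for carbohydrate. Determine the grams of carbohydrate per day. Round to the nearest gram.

165 g/day

Carbohydrate energy = 45% × 1470 = 661.5 kcal.
At 4 kcal/g: 661.5 ÷ 4 = 165.375 g.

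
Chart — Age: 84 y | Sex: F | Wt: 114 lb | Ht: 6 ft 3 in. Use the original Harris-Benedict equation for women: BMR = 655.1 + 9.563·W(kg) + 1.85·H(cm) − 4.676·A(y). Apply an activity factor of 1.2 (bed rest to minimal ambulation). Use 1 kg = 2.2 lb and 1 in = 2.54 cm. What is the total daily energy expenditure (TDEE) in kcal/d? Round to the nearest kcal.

Convert to metric: weight = 114 ÷ 2.2 = 51.8182 kg; height = (6×12 + 3) × 2.54 = 75 × 2.54 = 190.5 cm.
Harris-Benedict: BMR = 655.1 + 9.563(51.8182) + 1.85(190.5) − 4.676(84) = 1110.2783 kcal/day.
TEE = BMR × activity factor = 1110.2783 × 1.2 = 1332.3339 kcal/day.

1332 kcal/d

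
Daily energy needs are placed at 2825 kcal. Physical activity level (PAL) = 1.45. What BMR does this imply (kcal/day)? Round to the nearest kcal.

1948 kcal/day

BMR = TEE ÷ activity factor = 2825 ÷ 1.45 = 1948.2759 kcal/day.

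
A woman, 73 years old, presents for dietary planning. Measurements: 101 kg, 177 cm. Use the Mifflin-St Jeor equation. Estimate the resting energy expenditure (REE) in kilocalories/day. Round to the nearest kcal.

1590 kilocalories/day

Mifflin-St Jeor (female): BMR = 10(101) + 6.25(177) − 5(73) − 161 = 1010 + 1106.25 − 365 − 161 = 1590.25 kcal/day.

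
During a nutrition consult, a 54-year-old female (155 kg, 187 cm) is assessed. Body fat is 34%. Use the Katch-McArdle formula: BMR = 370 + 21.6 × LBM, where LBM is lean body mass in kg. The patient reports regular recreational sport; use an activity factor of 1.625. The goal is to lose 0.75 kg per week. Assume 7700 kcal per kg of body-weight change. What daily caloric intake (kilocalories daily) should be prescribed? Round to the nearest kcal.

LBM = 155 × (1 − 0.34) = 102.3 kg. Katch-McArdle: BMR = 370 + 21.6 × 102.3 = 2579.68 kcal/day.
TEE = 2579.68 × 1.625 = 4191.98 kcal/day.
Required daily deficit = 0.75 × 7700 ÷ 7 = 825 kcal/day.
Target intake = 4191.98 − 825 = 3366.98 kcal/day.

3367 kilocalories daily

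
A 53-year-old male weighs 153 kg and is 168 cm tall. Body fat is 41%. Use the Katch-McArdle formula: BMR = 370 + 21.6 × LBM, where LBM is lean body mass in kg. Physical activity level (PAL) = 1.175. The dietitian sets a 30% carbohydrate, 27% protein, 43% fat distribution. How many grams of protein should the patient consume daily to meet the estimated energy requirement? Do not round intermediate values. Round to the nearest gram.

LBM = 153 × (1 − 0.41) = 90.27 kg. Katch-McArdle: BMR = 370 + 21.6 × 90.27 = 2319.832 kcal/day.
TEE = 2319.832 × 1.175 = 2725.8026 kcal/day.
Protein energy = 27% × 2725.8026 = 735.9667 kcal.
Protein = 735.9667 ÷ 4 kcal/g = 183.9917 g.

184 g/day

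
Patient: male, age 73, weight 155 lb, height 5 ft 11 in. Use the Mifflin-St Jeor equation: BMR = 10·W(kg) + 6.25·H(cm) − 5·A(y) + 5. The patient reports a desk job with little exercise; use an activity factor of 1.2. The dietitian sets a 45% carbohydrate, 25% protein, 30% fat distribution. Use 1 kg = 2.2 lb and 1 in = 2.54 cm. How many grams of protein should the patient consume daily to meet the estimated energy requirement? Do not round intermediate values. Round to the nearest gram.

Convert to metric: weight = 155 ÷ 2.2 = 70.4545 kg; height = (5×12 + 11) × 2.54 = 71 × 2.54 = 180.34 cm.
Mifflin-St Jeor (male): BMR = 10(70.4545) + 6.25(180.34) − 5(73) + 5 = 704.5455 + 1127.125 − 365 + 5 = 1471.6705 kcal/day.
TEE = 1471.6705 × 1.2 = 1766.0045 kcal/day.
Protein energy = 25% × 1766.0045 = 441.5011 kcal.
Protein = 441.5011 ÷ 4 kcal/g = 110.3753 g.

110 g/day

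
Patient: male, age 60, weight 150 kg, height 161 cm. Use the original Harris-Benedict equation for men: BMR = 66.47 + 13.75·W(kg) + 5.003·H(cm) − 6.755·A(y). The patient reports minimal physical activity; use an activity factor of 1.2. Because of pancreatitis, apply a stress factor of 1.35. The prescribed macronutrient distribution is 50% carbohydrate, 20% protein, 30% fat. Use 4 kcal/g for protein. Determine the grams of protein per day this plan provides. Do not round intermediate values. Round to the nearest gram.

205 g/day

Harris-Benedict: BMR = 66.47 + 13.75(150) + 5.003(161) − 6.755(60) = 2529.153 kcal/day.
TEE = 2529.153 × 1.2 = 3034.9836 kcal/day.
With stress factor 1.35: 3034.9836 × 1.35 = 4097.2279 kcal/day.
Protein energy = 20% × 4097.2279 = 819.4456 kcal.
Protein = 819.4456 ÷ 4 kcal/g = 204.8614 g.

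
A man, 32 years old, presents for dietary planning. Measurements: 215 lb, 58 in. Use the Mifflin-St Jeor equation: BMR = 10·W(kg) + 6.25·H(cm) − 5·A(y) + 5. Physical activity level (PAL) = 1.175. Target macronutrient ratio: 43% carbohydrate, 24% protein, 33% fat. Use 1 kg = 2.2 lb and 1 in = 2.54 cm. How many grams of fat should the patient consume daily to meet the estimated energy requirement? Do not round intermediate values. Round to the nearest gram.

Convert to metric: weight = 215 ÷ 2.2 = 97.7273 kg; height = 58 × 2.54 = 147.32 cm.
Mifflin-St Jeor (male): BMR = 10(97.7273) + 6.25(147.32) − 5(32) + 5 = 977.2727 + 920.75 − 160 + 5 = 1743.0227 kcal/day.
TEE = 1743.0227 × 1.175 = 2048.0517 kcal/day.
Fat energy = 33% × 2048.0517 = 675.8571 kcal.
Fat = 675.8571 ÷ 9 kcal/g = 75.0952 g.

75 g/day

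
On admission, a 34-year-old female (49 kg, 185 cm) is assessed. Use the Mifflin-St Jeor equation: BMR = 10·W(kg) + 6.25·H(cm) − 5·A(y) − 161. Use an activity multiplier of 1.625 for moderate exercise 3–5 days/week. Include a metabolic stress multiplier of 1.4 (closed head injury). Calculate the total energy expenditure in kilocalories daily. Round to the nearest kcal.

2992 kilocalories daily

Mifflin-St Jeor (female): BMR = 10(49) + 6.25(185) − 5(34) − 161 = 490 + 1156.25 − 170 − 161 = 1315.25 kcal/day.
TEE = BMR × activity factor = 1315.25 × 1.625 = 2137.2813 kcal/day.
Apply stress factor: 2137.2813 × 1.4 = 2992.1938 kcal/day.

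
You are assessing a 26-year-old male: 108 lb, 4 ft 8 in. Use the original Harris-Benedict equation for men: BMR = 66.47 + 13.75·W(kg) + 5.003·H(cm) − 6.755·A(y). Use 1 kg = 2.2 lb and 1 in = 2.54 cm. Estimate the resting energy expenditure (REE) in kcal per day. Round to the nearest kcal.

Convert to metric: weight = 108 ÷ 2.2 = 49.0909 kg; height = (4×12 + 8) × 2.54 = 56 × 2.54 = 142.24 cm.
Harris-Benedict: BMR = 66.47 + 13.75(49.0909) + 5.003(142.24) − 6.755(26) = 1277.4667 kcal/day.

1277 kcal per day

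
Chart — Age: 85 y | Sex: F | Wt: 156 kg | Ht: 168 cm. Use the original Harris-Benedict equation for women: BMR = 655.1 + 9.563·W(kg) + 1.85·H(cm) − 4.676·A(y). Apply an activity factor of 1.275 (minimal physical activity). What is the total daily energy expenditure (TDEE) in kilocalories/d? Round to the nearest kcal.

Harris-Benedict: BMR = 655.1 + 9.563(156) + 1.85(168) − 4.676(85) = 2060.268 kcal/day.
TEE = BMR × activity factor = 2060.268 × 1.275 = 2626.8417 kcal/day.

2627 kilocalories/d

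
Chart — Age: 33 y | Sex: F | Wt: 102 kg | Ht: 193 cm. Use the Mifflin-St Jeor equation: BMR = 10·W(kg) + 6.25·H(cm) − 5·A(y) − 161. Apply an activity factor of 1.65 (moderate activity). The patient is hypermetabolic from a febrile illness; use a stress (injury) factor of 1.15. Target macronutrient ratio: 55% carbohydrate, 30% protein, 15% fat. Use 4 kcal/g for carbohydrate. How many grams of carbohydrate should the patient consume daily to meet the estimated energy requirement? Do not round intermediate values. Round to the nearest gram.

496 g/day

Mifflin-St Jeor (female): BMR = 10(102) + 6.25(193) − 5(33) − 161 = 1020 + 1206.25 − 165 − 161 = 1900.25 kcal/day.
TEE = 1900.25 × 1.65 = 3135.4125 kcal/day.
With stress factor 1.15: 3135.4125 × 1.15 = 3605.7244 kcal/day.
Carbohydrate energy = 55% × 3605.7244 = 1983.1484 kcal.
Carbohydrate = 1983.1484 ÷ 4 kcal/g = 495.7871 g.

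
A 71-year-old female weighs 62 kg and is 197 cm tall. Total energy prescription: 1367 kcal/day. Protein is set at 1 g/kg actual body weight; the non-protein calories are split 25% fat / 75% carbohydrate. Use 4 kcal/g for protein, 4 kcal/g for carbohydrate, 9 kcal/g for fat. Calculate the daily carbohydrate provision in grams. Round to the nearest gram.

Protein = 1 × 62 = 62 g → 62 × 4 = 248 kcal.
Non-protein calories = 1367 − 248 = 1119 kcal.
Fat: 25% × 1119 = 279.75 kcal; carbohydrate: 839.25 kcal.
Carbohydrate: 839.25 kcal ÷ 4 kcal/g = 209.8125 g.

210 g/day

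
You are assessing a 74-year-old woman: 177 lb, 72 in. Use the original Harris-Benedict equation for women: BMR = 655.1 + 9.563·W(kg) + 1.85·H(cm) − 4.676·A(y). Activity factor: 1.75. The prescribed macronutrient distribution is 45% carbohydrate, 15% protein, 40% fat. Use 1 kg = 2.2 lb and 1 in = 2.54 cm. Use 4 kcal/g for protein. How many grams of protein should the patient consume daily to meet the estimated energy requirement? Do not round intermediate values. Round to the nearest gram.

93 g/day

Convert to metric: weight = 177 ÷ 2.2 = 80.4545 kg; height = 72 × 2.54 = 182.88 cm.
Harris-Benedict: BMR = 655.1 + 9.563(80.4545) + 1.85(182.88) − 4.676(74) = 1416.7908 kcal/day.
TEE = 1416.7908 × 1.75 = 2479.3839 kcal/day.
Protein energy = 15% × 2479.3839 = 371.9076 kcal.
Protein = 371.9076 ÷ 4 kcal/g = 92.9769 g.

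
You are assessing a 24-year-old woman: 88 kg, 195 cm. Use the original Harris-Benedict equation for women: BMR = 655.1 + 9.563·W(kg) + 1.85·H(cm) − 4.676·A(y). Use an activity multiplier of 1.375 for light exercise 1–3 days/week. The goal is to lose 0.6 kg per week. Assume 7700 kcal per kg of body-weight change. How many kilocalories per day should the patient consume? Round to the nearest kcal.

1740 kilocalories per day

Harris-Benedict: BMR = 655.1 + 9.563(88) + 1.85(195) − 4.676(24) = 1745.17 kcal/day.
TEE = 1745.17 × 1.375 = 2399.6088 kcal/day.
Required daily deficit = 0.6 × 7700 ÷ 7 = 660 kcal/day.
Target intake = 2399.6088 − 660 = 1739.6088 kcal/day.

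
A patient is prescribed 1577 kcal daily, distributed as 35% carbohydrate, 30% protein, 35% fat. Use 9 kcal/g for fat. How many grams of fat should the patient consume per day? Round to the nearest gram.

Fat energy = 35% × 1577 = 551.95 kcal.
At 9 kcal/g: 551.95 ÷ 9 = 61.3278 g.

61 g/day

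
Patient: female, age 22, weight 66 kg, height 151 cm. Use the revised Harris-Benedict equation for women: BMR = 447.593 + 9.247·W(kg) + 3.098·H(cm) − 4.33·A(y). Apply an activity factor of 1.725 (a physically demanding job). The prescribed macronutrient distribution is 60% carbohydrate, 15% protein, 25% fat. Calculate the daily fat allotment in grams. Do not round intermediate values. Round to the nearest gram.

Harris-Benedict: BMR = 447.593 + 9.247(66) + 3.098(151) − 4.33(22) = 1430.433 kcal/day.
TEE = 1430.433 × 1.725 = 2467.4969 kcal/day.
Fat energy = 25% × 2467.4969 = 616.8742 kcal.
Fat = 616.8742 ÷ 9 kcal/g = 68.5416 g.

69 g/day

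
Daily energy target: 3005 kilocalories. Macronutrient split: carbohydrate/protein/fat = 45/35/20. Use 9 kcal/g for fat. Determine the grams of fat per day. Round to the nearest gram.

67 g/day

Fat energy = 20% × 3005 = 601 kcal.
At 9 kcal/g: 601 ÷ 9 = 66.7778 g.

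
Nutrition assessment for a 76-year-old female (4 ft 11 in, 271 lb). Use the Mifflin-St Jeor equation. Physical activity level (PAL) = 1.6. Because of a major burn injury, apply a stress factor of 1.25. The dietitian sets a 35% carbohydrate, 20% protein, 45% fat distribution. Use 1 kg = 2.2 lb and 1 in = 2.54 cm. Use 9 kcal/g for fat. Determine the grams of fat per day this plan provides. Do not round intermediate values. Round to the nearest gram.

163 g/day

Convert to metric: weight = 271 ÷ 2.2 = 123.1818 kg; height = (4×12 + 11) × 2.54 = 59 × 2.54 = 149.86 cm.
Mifflin-St Jeor (female): BMR = 10(123.1818) + 6.25(149.86) − 5(76) − 161 = 1231.8182 + 936.625 − 380 − 161 = 1627.4432 kcal/day.
TEE = 1627.4432 × 1.6 = 2603.9091 kcal/day.
With stress factor 1.25: 2603.9091 × 1.25 = 3254.8864 kcal/day.
Fat energy = 45% × 3254.8864 = 1464.6989 kcal.
Fat = 1464.6989 ÷ 9 kcal/g = 162.7443 g.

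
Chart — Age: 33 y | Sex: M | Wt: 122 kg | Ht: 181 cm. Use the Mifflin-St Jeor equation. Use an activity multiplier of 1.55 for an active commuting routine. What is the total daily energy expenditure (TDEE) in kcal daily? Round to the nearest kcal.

Mifflin-St Jeor (male): BMR = 10(122) + 6.25(181) − 5(33) + 5 = 1220 + 1131.25 − 165 + 5 = 2191.25 kcal/day.
TEE = BMR × activity factor = 2191.25 × 1.55 = 3396.4375 kcal/day.

3396 kcal daily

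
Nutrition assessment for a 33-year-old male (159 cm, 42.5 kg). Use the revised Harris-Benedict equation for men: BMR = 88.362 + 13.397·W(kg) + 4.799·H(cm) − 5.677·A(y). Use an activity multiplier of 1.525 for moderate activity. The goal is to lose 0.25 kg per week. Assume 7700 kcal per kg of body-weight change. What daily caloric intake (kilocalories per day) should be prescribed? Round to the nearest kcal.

1606 kilocalories per day

Harris-Benedict: BMR = 88.362 + 13.397(42.5) + 4.799(159) − 5.677(33) = 1233.4345 kcal/day.
TEE = 1233.4345 × 1.525 = 1880.9876 kcal/day.
Required daily deficit = 0.25 × 7700 ÷ 7 = 275 kcal/day.
Target intake = 1880.9876 − 275 = 1605.9876 kcal/day.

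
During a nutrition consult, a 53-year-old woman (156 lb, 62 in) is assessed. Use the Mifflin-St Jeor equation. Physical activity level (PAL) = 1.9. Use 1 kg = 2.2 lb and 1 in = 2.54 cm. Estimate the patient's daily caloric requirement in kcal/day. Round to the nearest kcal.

2408 kcal/day

Convert to metric: weight = 156 ÷ 2.2 = 70.9091 kg; height = 62 × 2.54 = 157.48 cm.
Mifflin-St Jeor (female): BMR = 10(70.9091) + 6.25(157.48) − 5(53) − 161 = 709.0909 + 984.25 − 265 − 161 = 1267.3409 kcal/day.
TEE = BMR × activity factor = 1267.3409 × 1.9 = 2407.9477 kcal/day.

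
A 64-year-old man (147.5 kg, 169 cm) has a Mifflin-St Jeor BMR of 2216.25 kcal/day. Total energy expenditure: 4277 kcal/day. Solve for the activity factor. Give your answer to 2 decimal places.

Activity factor = TEE ÷ BMR = 4277 ÷ 2216.25 = 1.93.

1.93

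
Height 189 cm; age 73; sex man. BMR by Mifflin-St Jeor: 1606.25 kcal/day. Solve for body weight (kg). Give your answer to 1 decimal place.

78.5 kg

1606.25 = 10·W + 6.25(189) − 5(73) + 5
10·W = 1606.25 − 821.25 = 785, so W = 78.5 kg.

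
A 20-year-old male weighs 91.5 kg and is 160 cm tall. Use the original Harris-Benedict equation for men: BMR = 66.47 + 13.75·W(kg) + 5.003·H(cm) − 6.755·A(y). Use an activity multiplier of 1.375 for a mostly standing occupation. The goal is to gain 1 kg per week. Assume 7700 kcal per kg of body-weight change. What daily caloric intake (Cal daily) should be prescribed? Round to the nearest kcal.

Harris-Benedict: BMR = 66.47 + 13.75(91.5) + 5.003(160) − 6.755(20) = 1989.975 kcal/day.
TEE = 1989.975 × 1.375 = 2736.2156 kcal/day.
Required daily surplus = 1 × 7700 ÷ 7 = 1100 kcal/day.
Target intake = 2736.2156 + 1100 = 3836.2156 kcal/day.

3836 Cal daily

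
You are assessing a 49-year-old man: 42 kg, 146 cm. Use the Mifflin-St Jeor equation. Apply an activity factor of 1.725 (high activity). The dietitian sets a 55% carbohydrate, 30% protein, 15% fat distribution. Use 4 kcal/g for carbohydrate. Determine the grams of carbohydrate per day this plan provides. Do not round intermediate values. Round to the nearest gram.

Mifflin-St Jeor (male): BMR = 10(42) + 6.25(146) − 5(49) + 5 = 420 + 912.5 − 245 + 5 = 1092.5 kcal/day.
TEE = 1092.5 × 1.725 = 1884.5625 kcal/day.
Carbohydrate energy = 55% × 1884.5625 = 1036.5094 kcal.
Carbohydrate = 1036.5094 ÷ 4 kcal/g = 259.1273 g.

259 g/day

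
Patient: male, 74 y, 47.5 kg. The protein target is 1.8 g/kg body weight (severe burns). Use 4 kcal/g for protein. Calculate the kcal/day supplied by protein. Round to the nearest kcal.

342 kcal/day

Protein = 1.8 g/kg × 47.5 kg = 85.5 g/day.
Protein energy = 85.5 g × 4 kcal/g = 342 kcal/day.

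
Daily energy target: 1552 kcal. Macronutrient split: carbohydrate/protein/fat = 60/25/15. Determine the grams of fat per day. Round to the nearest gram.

Fat energy = 15% × 1552 = 232.8 kcal.
At 9 kcal/g: 232.8 ÷ 9 = 25.8667 g.

26 g/day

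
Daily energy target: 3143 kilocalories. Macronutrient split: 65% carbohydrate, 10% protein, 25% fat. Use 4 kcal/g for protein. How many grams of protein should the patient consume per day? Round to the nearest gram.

Protein energy = 10% × 3143 = 314.3 kcal.
At 4 kcal/g: 314.3 ÷ 4 = 78.575 g.

79 g/day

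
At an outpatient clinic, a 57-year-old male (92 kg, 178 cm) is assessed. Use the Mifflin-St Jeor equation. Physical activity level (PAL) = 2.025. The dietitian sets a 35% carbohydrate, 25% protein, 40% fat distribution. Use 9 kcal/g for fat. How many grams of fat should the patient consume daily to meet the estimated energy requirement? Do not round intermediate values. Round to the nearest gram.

158 g/day

Mifflin-St Jeor (male): BMR = 10(92) + 6.25(178) − 5(57) + 5 = 920 + 1112.5 − 285 + 5 = 1752.5 kcal/day.
TEE = 1752.5 × 2.025 = 3548.8125 kcal/day.
Fat energy = 40% × 3548.8125 = 1419.525 kcal.
Fat = 1419.525 ÷ 9 kcal/g = 157.725 g.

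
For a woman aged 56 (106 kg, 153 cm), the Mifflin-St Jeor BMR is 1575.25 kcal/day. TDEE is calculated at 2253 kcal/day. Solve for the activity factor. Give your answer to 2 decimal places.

Activity factor = TEE ÷ BMR = 2253 ÷ 1575.25 = 1.43.

1.43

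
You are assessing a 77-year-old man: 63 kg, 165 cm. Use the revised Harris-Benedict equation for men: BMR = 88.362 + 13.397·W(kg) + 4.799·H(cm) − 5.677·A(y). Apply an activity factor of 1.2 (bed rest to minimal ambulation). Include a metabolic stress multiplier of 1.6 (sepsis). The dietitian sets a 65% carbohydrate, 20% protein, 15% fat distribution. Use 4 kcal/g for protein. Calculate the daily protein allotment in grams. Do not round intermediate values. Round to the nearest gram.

Harris-Benedict: BMR = 88.362 + 13.397(63) + 4.799(165) − 5.677(77) = 1287.079 kcal/day.
TEE = 1287.079 × 1.2 = 1544.4948 kcal/day.
With stress factor 1.6: 1544.4948 × 1.6 = 2471.1917 kcal/day.
Protein energy = 20% × 2471.1917 = 494.2383 kcal.
Protein = 494.2383 ÷ 4 kcal/g = 123.5596 g.

124 g/day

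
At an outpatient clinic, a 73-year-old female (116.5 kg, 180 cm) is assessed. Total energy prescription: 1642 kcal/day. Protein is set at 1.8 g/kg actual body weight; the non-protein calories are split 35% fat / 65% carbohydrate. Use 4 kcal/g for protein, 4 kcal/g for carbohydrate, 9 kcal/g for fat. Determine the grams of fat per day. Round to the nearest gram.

31 g/day

Protein = 1.8 × 116.5 = 209.7 g → 209.7 × 4 = 838.8 kcal.
Non-protein calories = 1642 − 838.8 = 803.2 kcal.
Fat: 35% × 803.2 = 281.12 kcal; carbohydrate: 522.08 kcal.
Fat: 281.12 kcal ÷ 9 kcal/g = 31.2356 g.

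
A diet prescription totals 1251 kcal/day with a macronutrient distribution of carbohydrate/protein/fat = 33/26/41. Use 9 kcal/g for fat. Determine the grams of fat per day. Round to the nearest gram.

57 g/day

Fat energy = 41% × 1251 = 512.91 kcal.
At 9 kcal/g: 512.91 ÷ 9 = 56.99 g.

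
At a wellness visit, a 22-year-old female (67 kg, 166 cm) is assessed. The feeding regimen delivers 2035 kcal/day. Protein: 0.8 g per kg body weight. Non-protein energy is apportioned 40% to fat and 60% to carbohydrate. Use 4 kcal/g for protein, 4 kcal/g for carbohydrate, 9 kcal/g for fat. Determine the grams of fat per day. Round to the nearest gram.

81 g/day

Protein = 0.8 × 67 = 53.6 g → 53.6 × 4 = 214.4 kcal.
Non-protein calories = 2035 − 214.4 = 1820.6 kcal.
Fat: 40% × 1820.6 = 728.24 kcal; carbohydrate: 1092.36 kcal.
Fat: 728.24 kcal ÷ 9 kcal/g = 80.9156 g.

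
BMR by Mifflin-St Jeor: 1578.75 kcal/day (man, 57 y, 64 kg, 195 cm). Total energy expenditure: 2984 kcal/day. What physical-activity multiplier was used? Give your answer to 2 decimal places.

Activity factor = TEE ÷ BMR = 2984 ÷ 1578.75 = 1.89.

1.89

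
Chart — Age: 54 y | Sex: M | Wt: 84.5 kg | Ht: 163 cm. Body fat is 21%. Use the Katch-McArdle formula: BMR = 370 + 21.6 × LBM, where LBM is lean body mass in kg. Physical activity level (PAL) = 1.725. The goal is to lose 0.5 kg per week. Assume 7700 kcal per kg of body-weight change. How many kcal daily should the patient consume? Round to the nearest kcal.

LBM = 84.5 × (1 − 0.21) = 66.755 kg. Katch-McArdle: BMR = 370 + 21.6 × 66.755 = 1811.908 kcal/day.
TEE = 1811.908 × 1.725 = 3125.5413 kcal/day.
Required daily deficit = 0.5 × 7700 ÷ 7 = 550 kcal/day.
Target intake = 3125.5413 − 550 = 2575.5413 kcal/day.

2576 kcal daily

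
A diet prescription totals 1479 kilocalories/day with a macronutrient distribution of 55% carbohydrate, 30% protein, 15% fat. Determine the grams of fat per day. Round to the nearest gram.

Fat energy = 15% × 1479 = 221.85 kcal.
At 9 kcal/g: 221.85 ÷ 9 = 24.65 g.

25 g/day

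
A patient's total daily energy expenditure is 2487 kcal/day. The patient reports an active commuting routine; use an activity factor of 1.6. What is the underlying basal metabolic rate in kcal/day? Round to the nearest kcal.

BMR = TEE ÷ activity factor = 2487 ÷ 1.6 = 1554.375 kcal/day.

1554 kcal/day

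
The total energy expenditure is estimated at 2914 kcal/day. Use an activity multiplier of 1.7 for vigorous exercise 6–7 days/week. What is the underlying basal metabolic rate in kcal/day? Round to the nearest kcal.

BMR = TEE ÷ activity factor = 2914 ÷ 1.7 = 1714.1176 kcal/day.

1714 kcal/day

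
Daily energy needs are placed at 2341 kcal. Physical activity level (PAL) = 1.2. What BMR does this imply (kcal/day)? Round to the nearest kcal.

1951 kcal/day

BMR = TEE ÷ activity factor = 2341 ÷ 1.2 = 1950.8333 kcal/day.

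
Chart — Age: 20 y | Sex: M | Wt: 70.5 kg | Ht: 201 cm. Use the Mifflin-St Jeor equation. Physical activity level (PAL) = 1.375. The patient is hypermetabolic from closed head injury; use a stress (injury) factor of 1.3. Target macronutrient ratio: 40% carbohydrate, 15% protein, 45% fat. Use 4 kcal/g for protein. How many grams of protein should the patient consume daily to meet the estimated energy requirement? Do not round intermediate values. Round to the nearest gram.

125 g/day

Mifflin-St Jeor (male): BMR = 10(70.5) + 6.25(201) − 5(20) + 5 = 705 + 1256.25 − 100 + 5 = 1866.25 kcal/day.
TEE = 1866.25 × 1.375 = 2566.0938 kcal/day.
With stress factor 1.3: 2566.0938 × 1.3 = 3335.9219 kcal/day.
Protein energy = 15% × 3335.9219 = 500.3883 kcal.
Protein = 500.3883 ÷ 4 kcal/g = 125.0971 g.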